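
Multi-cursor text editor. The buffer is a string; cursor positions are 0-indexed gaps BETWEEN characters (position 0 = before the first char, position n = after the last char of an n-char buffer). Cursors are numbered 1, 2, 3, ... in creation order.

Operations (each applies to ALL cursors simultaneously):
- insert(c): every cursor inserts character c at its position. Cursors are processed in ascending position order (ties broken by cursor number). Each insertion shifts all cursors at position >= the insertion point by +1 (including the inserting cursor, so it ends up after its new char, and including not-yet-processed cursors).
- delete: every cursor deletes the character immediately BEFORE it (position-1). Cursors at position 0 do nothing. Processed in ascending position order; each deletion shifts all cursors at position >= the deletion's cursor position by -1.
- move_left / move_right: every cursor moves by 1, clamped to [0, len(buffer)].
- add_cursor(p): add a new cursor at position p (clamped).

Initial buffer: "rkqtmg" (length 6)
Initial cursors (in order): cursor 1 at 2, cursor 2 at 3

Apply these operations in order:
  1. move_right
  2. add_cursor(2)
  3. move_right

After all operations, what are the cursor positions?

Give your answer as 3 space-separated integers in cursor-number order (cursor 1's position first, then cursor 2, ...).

After op 1 (move_right): buffer="rkqtmg" (len 6), cursors c1@3 c2@4, authorship ......
After op 2 (add_cursor(2)): buffer="rkqtmg" (len 6), cursors c3@2 c1@3 c2@4, authorship ......
After op 3 (move_right): buffer="rkqtmg" (len 6), cursors c3@3 c1@4 c2@5, authorship ......

Answer: 4 5 3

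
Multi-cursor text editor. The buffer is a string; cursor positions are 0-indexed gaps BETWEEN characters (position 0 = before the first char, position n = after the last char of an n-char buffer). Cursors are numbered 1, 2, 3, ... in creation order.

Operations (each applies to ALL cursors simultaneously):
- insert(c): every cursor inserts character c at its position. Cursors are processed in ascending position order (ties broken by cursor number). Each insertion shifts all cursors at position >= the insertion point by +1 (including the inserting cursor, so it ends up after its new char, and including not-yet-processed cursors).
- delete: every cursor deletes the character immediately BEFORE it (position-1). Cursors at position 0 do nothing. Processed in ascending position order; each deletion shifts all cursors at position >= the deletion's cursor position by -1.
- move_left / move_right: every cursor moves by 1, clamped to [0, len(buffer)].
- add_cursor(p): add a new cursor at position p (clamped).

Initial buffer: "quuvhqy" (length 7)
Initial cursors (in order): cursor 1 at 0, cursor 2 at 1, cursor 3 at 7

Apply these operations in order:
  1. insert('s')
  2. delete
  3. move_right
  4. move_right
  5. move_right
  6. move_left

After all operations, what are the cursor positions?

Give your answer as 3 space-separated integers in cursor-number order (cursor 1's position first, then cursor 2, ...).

After op 1 (insert('s')): buffer="sqsuuvhqys" (len 10), cursors c1@1 c2@3 c3@10, authorship 1.2......3
After op 2 (delete): buffer="quuvhqy" (len 7), cursors c1@0 c2@1 c3@7, authorship .......
After op 3 (move_right): buffer="quuvhqy" (len 7), cursors c1@1 c2@2 c3@7, authorship .......
After op 4 (move_right): buffer="quuvhqy" (len 7), cursors c1@2 c2@3 c3@7, authorship .......
After op 5 (move_right): buffer="quuvhqy" (len 7), cursors c1@3 c2@4 c3@7, authorship .......
After op 6 (move_left): buffer="quuvhqy" (len 7), cursors c1@2 c2@3 c3@6, authorship .......

Answer: 2 3 6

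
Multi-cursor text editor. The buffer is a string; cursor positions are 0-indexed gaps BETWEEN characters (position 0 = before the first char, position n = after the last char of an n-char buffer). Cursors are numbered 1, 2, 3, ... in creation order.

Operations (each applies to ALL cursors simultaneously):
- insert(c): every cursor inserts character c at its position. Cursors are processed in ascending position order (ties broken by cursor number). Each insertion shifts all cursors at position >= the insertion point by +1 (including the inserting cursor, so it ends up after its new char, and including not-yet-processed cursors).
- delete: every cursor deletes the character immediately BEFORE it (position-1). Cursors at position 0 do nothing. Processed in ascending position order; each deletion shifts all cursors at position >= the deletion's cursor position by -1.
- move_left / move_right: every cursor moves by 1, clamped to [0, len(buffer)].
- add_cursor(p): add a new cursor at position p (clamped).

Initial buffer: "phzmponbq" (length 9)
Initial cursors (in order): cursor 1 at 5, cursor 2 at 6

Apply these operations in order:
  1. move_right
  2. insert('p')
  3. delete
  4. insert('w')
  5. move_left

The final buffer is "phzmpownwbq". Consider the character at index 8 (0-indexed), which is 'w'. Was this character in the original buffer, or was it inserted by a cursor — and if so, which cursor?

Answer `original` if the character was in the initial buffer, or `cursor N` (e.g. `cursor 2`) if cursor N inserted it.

Answer: cursor 2

Derivation:
After op 1 (move_right): buffer="phzmponbq" (len 9), cursors c1@6 c2@7, authorship .........
After op 2 (insert('p')): buffer="phzmpopnpbq" (len 11), cursors c1@7 c2@9, authorship ......1.2..
After op 3 (delete): buffer="phzmponbq" (len 9), cursors c1@6 c2@7, authorship .........
After op 4 (insert('w')): buffer="phzmpownwbq" (len 11), cursors c1@7 c2@9, authorship ......1.2..
After op 5 (move_left): buffer="phzmpownwbq" (len 11), cursors c1@6 c2@8, authorship ......1.2..
Authorship (.=original, N=cursor N): . . . . . . 1 . 2 . .
Index 8: author = 2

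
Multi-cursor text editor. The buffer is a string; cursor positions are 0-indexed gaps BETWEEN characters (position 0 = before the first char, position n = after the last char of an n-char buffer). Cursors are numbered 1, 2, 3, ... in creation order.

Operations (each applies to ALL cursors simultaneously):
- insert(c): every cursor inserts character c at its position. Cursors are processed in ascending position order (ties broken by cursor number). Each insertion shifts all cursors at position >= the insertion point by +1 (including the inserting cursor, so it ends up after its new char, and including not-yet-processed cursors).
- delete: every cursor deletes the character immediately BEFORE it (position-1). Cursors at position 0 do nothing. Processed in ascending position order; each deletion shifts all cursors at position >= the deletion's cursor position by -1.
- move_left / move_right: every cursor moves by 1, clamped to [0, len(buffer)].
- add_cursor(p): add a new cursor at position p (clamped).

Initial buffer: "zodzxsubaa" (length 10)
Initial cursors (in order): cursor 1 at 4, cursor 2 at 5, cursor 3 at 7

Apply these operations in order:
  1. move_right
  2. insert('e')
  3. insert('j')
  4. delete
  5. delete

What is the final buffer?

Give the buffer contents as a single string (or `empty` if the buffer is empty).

Answer: zodzxsubaa

Derivation:
After op 1 (move_right): buffer="zodzxsubaa" (len 10), cursors c1@5 c2@6 c3@8, authorship ..........
After op 2 (insert('e')): buffer="zodzxeseubeaa" (len 13), cursors c1@6 c2@8 c3@11, authorship .....1.2..3..
After op 3 (insert('j')): buffer="zodzxejsejubejaa" (len 16), cursors c1@7 c2@10 c3@14, authorship .....11.22..33..
After op 4 (delete): buffer="zodzxeseubeaa" (len 13), cursors c1@6 c2@8 c3@11, authorship .....1.2..3..
After op 5 (delete): buffer="zodzxsubaa" (len 10), cursors c1@5 c2@6 c3@8, authorship ..........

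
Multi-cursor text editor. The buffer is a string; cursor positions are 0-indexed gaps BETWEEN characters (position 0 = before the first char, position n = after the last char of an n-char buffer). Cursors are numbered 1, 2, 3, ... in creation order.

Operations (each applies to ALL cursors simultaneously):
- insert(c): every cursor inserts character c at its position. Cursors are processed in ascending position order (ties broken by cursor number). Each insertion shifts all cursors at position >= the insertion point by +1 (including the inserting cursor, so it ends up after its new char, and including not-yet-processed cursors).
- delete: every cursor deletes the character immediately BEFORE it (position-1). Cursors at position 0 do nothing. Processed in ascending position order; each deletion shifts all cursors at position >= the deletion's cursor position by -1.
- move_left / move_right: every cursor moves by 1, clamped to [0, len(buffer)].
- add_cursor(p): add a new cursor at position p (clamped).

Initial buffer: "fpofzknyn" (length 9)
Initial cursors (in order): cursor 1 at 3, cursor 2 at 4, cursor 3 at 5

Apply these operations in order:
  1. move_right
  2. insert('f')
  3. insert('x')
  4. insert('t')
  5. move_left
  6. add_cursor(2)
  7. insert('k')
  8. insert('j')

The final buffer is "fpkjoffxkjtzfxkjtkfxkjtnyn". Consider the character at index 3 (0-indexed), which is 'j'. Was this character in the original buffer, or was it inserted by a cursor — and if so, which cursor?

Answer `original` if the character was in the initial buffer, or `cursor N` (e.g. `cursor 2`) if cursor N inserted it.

After op 1 (move_right): buffer="fpofzknyn" (len 9), cursors c1@4 c2@5 c3@6, authorship .........
After op 2 (insert('f')): buffer="fpoffzfkfnyn" (len 12), cursors c1@5 c2@7 c3@9, authorship ....1.2.3...
After op 3 (insert('x')): buffer="fpoffxzfxkfxnyn" (len 15), cursors c1@6 c2@9 c3@12, authorship ....11.22.33...
After op 4 (insert('t')): buffer="fpoffxtzfxtkfxtnyn" (len 18), cursors c1@7 c2@11 c3@15, authorship ....111.222.333...
After op 5 (move_left): buffer="fpoffxtzfxtkfxtnyn" (len 18), cursors c1@6 c2@10 c3@14, authorship ....111.222.333...
After op 6 (add_cursor(2)): buffer="fpoffxtzfxtkfxtnyn" (len 18), cursors c4@2 c1@6 c2@10 c3@14, authorship ....111.222.333...
After op 7 (insert('k')): buffer="fpkoffxktzfxktkfxktnyn" (len 22), cursors c4@3 c1@8 c2@13 c3@18, authorship ..4..1111.2222.3333...
After op 8 (insert('j')): buffer="fpkjoffxkjtzfxkjtkfxkjtnyn" (len 26), cursors c4@4 c1@10 c2@16 c3@22, authorship ..44..11111.22222.33333...
Authorship (.=original, N=cursor N): . . 4 4 . . 1 1 1 1 1 . 2 2 2 2 2 . 3 3 3 3 3 . . .
Index 3: author = 4

Answer: cursor 4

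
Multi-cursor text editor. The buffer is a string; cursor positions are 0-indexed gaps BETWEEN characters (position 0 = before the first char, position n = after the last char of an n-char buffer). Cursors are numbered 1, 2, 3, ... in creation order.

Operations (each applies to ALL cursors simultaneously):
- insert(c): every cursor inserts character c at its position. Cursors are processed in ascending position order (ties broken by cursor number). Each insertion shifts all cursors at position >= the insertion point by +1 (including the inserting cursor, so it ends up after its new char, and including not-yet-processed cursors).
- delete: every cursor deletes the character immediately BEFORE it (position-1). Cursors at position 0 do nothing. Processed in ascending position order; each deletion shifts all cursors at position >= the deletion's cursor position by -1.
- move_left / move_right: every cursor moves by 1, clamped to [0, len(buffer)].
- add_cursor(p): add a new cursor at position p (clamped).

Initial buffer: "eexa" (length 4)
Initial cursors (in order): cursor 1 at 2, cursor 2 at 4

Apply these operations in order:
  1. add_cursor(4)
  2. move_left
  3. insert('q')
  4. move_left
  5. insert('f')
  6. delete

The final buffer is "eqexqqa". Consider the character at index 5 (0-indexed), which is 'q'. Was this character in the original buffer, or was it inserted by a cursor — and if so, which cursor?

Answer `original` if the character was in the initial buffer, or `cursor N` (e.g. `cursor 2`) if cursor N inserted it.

Answer: cursor 3

Derivation:
After op 1 (add_cursor(4)): buffer="eexa" (len 4), cursors c1@2 c2@4 c3@4, authorship ....
After op 2 (move_left): buffer="eexa" (len 4), cursors c1@1 c2@3 c3@3, authorship ....
After op 3 (insert('q')): buffer="eqexqqa" (len 7), cursors c1@2 c2@6 c3@6, authorship .1..23.
After op 4 (move_left): buffer="eqexqqa" (len 7), cursors c1@1 c2@5 c3@5, authorship .1..23.
After op 5 (insert('f')): buffer="efqexqffqa" (len 10), cursors c1@2 c2@8 c3@8, authorship .11..2233.
After op 6 (delete): buffer="eqexqqa" (len 7), cursors c1@1 c2@5 c3@5, authorship .1..23.
Authorship (.=original, N=cursor N): . 1 . . 2 3 .
Index 5: author = 3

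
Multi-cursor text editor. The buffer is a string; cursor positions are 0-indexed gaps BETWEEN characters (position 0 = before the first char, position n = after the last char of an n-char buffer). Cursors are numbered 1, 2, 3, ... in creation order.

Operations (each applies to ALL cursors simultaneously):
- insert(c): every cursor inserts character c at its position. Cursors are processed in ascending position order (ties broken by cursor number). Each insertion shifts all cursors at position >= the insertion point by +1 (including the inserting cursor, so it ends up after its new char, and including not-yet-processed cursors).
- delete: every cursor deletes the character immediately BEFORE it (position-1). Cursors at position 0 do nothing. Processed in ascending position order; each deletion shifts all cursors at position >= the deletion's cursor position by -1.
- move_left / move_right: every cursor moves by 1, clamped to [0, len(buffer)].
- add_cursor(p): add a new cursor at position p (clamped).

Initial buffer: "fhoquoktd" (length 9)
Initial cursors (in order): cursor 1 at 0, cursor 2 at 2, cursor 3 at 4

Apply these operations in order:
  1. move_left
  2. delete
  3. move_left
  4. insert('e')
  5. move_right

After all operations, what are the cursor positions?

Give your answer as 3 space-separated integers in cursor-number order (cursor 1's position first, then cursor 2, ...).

After op 1 (move_left): buffer="fhoquoktd" (len 9), cursors c1@0 c2@1 c3@3, authorship .........
After op 2 (delete): buffer="hquoktd" (len 7), cursors c1@0 c2@0 c3@1, authorship .......
After op 3 (move_left): buffer="hquoktd" (len 7), cursors c1@0 c2@0 c3@0, authorship .......
After op 4 (insert('e')): buffer="eeehquoktd" (len 10), cursors c1@3 c2@3 c3@3, authorship 123.......
After op 5 (move_right): buffer="eeehquoktd" (len 10), cursors c1@4 c2@4 c3@4, authorship 123.......

Answer: 4 4 4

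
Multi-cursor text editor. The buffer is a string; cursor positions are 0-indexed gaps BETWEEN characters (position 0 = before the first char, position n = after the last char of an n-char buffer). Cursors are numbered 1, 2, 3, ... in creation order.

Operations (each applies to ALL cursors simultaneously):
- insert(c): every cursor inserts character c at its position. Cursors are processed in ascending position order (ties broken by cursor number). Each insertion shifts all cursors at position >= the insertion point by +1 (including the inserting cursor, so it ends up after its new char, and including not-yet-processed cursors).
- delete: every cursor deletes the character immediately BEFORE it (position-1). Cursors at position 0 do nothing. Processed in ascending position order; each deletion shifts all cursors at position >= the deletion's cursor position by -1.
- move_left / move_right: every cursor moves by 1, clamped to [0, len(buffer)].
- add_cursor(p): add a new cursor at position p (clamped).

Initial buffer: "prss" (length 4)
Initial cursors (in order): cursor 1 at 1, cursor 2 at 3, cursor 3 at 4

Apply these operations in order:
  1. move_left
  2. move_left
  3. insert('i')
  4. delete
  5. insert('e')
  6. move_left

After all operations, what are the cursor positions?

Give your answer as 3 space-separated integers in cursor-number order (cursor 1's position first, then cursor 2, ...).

Answer: 0 2 4

Derivation:
After op 1 (move_left): buffer="prss" (len 4), cursors c1@0 c2@2 c3@3, authorship ....
After op 2 (move_left): buffer="prss" (len 4), cursors c1@0 c2@1 c3@2, authorship ....
After op 3 (insert('i')): buffer="ipiriss" (len 7), cursors c1@1 c2@3 c3@5, authorship 1.2.3..
After op 4 (delete): buffer="prss" (len 4), cursors c1@0 c2@1 c3@2, authorship ....
After op 5 (insert('e')): buffer="eperess" (len 7), cursors c1@1 c2@3 c3@5, authorship 1.2.3..
After op 6 (move_left): buffer="eperess" (len 7), cursors c1@0 c2@2 c3@4, authorship 1.2.3..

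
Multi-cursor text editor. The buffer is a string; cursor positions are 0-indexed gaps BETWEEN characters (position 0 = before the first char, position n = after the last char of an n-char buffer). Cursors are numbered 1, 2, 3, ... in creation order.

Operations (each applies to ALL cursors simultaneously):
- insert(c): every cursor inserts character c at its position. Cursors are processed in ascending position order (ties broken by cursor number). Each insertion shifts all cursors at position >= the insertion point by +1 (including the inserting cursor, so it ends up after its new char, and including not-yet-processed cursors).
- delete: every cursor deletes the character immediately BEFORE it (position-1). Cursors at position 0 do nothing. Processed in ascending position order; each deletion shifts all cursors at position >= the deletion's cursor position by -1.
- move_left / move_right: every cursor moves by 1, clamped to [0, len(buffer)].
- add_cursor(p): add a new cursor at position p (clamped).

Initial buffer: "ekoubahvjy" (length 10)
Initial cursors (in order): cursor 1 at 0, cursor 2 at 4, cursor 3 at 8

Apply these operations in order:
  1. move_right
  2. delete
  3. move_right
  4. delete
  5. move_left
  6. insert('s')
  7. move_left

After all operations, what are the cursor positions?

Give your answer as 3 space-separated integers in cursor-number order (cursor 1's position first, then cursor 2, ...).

Answer: 0 2 5

Derivation:
After op 1 (move_right): buffer="ekoubahvjy" (len 10), cursors c1@1 c2@5 c3@9, authorship ..........
After op 2 (delete): buffer="kouahvy" (len 7), cursors c1@0 c2@3 c3@6, authorship .......
After op 3 (move_right): buffer="kouahvy" (len 7), cursors c1@1 c2@4 c3@7, authorship .......
After op 4 (delete): buffer="ouhv" (len 4), cursors c1@0 c2@2 c3@4, authorship ....
After op 5 (move_left): buffer="ouhv" (len 4), cursors c1@0 c2@1 c3@3, authorship ....
After op 6 (insert('s')): buffer="sosuhsv" (len 7), cursors c1@1 c2@3 c3@6, authorship 1.2..3.
After op 7 (move_left): buffer="sosuhsv" (len 7), cursors c1@0 c2@2 c3@5, authorship 1.2..3.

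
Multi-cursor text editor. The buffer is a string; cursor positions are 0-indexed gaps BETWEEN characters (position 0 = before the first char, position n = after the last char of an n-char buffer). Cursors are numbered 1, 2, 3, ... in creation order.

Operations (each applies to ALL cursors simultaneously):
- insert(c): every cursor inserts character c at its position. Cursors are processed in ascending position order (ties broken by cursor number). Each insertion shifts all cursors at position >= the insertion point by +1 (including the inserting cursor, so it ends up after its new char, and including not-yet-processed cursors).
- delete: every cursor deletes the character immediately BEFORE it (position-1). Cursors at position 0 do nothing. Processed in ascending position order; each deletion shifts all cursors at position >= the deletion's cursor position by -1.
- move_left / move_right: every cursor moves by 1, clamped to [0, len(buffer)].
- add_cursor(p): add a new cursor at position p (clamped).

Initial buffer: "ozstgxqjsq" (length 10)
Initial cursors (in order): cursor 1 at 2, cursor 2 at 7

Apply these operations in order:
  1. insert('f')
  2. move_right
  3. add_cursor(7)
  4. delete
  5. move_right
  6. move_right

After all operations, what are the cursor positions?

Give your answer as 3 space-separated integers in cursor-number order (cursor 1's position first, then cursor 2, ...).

Answer: 5 9 7

Derivation:
After op 1 (insert('f')): buffer="ozfstgxqfjsq" (len 12), cursors c1@3 c2@9, authorship ..1.....2...
After op 2 (move_right): buffer="ozfstgxqfjsq" (len 12), cursors c1@4 c2@10, authorship ..1.....2...
After op 3 (add_cursor(7)): buffer="ozfstgxqfjsq" (len 12), cursors c1@4 c3@7 c2@10, authorship ..1.....2...
After op 4 (delete): buffer="ozftgqfsq" (len 9), cursors c1@3 c3@5 c2@7, authorship ..1...2..
After op 5 (move_right): buffer="ozftgqfsq" (len 9), cursors c1@4 c3@6 c2@8, authorship ..1...2..
After op 6 (move_right): buffer="ozftgqfsq" (len 9), cursors c1@5 c3@7 c2@9, authorship ..1...2..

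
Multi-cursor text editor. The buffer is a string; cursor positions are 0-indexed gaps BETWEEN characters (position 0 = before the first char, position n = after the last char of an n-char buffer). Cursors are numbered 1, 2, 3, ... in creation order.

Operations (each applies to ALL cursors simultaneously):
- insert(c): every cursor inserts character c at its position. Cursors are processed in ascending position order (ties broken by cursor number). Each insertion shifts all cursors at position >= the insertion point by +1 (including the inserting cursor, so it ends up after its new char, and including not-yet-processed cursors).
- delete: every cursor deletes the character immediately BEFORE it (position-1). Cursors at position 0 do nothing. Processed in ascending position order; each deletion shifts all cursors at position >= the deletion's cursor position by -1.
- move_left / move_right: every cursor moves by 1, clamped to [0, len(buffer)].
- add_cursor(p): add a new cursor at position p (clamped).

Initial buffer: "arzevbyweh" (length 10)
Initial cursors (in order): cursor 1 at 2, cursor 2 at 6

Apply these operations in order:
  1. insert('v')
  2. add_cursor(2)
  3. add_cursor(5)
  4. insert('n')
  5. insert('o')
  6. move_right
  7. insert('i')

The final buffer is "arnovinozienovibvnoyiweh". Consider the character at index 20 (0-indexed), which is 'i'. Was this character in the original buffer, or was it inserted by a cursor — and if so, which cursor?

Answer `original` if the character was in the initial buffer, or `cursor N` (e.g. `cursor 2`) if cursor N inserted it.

After op 1 (insert('v')): buffer="arvzevbvyweh" (len 12), cursors c1@3 c2@8, authorship ..1....2....
After op 2 (add_cursor(2)): buffer="arvzevbvyweh" (len 12), cursors c3@2 c1@3 c2@8, authorship ..1....2....
After op 3 (add_cursor(5)): buffer="arvzevbvyweh" (len 12), cursors c3@2 c1@3 c4@5 c2@8, authorship ..1....2....
After op 4 (insert('n')): buffer="arnvnzenvbvnyweh" (len 16), cursors c3@3 c1@5 c4@8 c2@12, authorship ..311..4..22....
After op 5 (insert('o')): buffer="arnovnozenovbvnoyweh" (len 20), cursors c3@4 c1@7 c4@11 c2@16, authorship ..33111..44..222....
After op 6 (move_right): buffer="arnovnozenovbvnoyweh" (len 20), cursors c3@5 c1@8 c4@12 c2@17, authorship ..33111..44..222....
After op 7 (insert('i')): buffer="arnovinozienovibvnoyiweh" (len 24), cursors c3@6 c1@10 c4@15 c2@21, authorship ..331311.1.44.4.222.2...
Authorship (.=original, N=cursor N): . . 3 3 1 3 1 1 . 1 . 4 4 . 4 . 2 2 2 . 2 . . .
Index 20: author = 2

Answer: cursor 2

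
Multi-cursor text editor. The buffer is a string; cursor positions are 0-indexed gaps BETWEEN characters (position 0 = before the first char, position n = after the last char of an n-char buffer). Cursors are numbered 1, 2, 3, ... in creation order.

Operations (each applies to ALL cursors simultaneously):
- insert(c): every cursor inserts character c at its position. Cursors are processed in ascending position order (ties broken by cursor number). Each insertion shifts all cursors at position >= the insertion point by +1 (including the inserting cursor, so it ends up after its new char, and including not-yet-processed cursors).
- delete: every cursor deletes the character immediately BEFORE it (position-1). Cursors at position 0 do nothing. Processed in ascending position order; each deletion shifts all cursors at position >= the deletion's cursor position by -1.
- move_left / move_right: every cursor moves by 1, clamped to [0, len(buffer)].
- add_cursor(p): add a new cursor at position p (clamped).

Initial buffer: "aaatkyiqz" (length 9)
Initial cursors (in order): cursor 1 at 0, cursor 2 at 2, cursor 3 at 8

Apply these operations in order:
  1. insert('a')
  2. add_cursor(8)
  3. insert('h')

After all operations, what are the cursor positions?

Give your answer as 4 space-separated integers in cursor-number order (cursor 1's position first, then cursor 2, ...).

Answer: 2 6 15 11

Derivation:
After op 1 (insert('a')): buffer="aaaaatkyiqaz" (len 12), cursors c1@1 c2@4 c3@11, authorship 1..2......3.
After op 2 (add_cursor(8)): buffer="aaaaatkyiqaz" (len 12), cursors c1@1 c2@4 c4@8 c3@11, authorship 1..2......3.
After op 3 (insert('h')): buffer="ahaaahatkyhiqahz" (len 16), cursors c1@2 c2@6 c4@11 c3@15, authorship 11..22....4..33.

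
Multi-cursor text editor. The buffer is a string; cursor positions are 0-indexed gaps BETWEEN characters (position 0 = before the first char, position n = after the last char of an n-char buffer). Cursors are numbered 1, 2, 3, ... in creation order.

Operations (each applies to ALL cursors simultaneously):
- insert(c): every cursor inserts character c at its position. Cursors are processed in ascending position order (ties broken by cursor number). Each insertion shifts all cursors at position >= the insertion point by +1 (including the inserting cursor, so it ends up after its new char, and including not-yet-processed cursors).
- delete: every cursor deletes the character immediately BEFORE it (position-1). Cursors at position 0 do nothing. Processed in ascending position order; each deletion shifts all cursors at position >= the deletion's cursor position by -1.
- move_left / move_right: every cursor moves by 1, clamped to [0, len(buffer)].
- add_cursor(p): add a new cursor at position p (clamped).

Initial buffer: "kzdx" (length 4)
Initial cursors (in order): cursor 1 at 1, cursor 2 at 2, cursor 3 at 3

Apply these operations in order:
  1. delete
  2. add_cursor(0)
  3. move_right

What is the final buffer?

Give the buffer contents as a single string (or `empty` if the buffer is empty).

Answer: x

Derivation:
After op 1 (delete): buffer="x" (len 1), cursors c1@0 c2@0 c3@0, authorship .
After op 2 (add_cursor(0)): buffer="x" (len 1), cursors c1@0 c2@0 c3@0 c4@0, authorship .
After op 3 (move_right): buffer="x" (len 1), cursors c1@1 c2@1 c3@1 c4@1, authorship .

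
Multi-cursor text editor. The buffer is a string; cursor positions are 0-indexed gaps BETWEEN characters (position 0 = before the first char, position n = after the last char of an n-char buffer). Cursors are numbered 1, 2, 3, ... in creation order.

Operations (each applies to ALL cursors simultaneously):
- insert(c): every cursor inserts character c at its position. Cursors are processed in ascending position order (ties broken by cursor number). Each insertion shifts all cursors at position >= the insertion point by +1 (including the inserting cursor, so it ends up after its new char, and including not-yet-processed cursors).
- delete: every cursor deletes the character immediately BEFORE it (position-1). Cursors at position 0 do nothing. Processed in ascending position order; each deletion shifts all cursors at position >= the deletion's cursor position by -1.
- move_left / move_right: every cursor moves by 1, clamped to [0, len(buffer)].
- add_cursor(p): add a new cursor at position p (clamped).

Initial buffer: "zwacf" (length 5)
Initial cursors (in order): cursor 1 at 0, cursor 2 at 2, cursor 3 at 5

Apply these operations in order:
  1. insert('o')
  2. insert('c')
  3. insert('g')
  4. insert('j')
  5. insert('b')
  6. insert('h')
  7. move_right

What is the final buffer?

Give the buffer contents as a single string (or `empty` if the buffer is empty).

Answer: ocgjbhzwocgjbhacfocgjbh

Derivation:
After op 1 (insert('o')): buffer="ozwoacfo" (len 8), cursors c1@1 c2@4 c3@8, authorship 1..2...3
After op 2 (insert('c')): buffer="oczwocacfoc" (len 11), cursors c1@2 c2@6 c3@11, authorship 11..22...33
After op 3 (insert('g')): buffer="ocgzwocgacfocg" (len 14), cursors c1@3 c2@8 c3@14, authorship 111..222...333
After op 4 (insert('j')): buffer="ocgjzwocgjacfocgj" (len 17), cursors c1@4 c2@10 c3@17, authorship 1111..2222...3333
After op 5 (insert('b')): buffer="ocgjbzwocgjbacfocgjb" (len 20), cursors c1@5 c2@12 c3@20, authorship 11111..22222...33333
After op 6 (insert('h')): buffer="ocgjbhzwocgjbhacfocgjbh" (len 23), cursors c1@6 c2@14 c3@23, authorship 111111..222222...333333
After op 7 (move_right): buffer="ocgjbhzwocgjbhacfocgjbh" (len 23), cursors c1@7 c2@15 c3@23, authorship 111111..222222...333333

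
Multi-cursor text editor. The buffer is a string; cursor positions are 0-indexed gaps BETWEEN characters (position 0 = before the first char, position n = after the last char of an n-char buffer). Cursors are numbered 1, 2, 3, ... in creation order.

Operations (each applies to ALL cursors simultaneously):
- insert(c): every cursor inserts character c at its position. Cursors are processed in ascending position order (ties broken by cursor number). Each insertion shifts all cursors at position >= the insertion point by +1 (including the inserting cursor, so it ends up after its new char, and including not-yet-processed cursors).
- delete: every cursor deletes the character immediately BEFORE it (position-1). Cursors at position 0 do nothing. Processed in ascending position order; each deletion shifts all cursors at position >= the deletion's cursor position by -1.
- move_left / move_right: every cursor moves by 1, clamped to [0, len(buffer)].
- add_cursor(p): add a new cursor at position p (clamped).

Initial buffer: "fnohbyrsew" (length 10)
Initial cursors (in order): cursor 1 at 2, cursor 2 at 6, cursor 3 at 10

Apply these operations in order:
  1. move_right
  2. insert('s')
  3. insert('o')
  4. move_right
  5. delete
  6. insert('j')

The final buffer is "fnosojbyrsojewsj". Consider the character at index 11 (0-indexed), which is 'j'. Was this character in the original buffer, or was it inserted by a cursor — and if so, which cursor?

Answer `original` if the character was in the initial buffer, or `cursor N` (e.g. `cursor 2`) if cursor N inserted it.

Answer: cursor 2

Derivation:
After op 1 (move_right): buffer="fnohbyrsew" (len 10), cursors c1@3 c2@7 c3@10, authorship ..........
After op 2 (insert('s')): buffer="fnoshbyrssews" (len 13), cursors c1@4 c2@9 c3@13, authorship ...1....2...3
After op 3 (insert('o')): buffer="fnosohbyrsosewso" (len 16), cursors c1@5 c2@11 c3@16, authorship ...11....22...33
After op 4 (move_right): buffer="fnosohbyrsosewso" (len 16), cursors c1@6 c2@12 c3@16, authorship ...11....22...33
After op 5 (delete): buffer="fnosobyrsoews" (len 13), cursors c1@5 c2@10 c3@13, authorship ...11...22..3
After op 6 (insert('j')): buffer="fnosojbyrsojewsj" (len 16), cursors c1@6 c2@12 c3@16, authorship ...111...222..33
Authorship (.=original, N=cursor N): . . . 1 1 1 . . . 2 2 2 . . 3 3
Index 11: author = 2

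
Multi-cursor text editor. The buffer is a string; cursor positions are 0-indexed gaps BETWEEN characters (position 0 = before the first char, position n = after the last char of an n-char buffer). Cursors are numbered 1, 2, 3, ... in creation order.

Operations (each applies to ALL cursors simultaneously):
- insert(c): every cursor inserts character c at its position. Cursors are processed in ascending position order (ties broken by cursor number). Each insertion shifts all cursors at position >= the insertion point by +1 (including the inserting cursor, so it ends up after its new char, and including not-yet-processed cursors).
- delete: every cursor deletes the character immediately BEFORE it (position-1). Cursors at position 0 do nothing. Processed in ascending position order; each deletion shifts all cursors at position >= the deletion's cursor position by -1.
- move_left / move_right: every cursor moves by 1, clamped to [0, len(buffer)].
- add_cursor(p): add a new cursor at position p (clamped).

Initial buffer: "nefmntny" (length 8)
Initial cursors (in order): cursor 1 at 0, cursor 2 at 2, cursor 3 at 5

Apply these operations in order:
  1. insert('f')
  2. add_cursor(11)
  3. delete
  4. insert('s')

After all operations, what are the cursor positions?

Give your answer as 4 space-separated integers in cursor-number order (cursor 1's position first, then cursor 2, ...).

Answer: 1 4 8 11

Derivation:
After op 1 (insert('f')): buffer="fneffmnftny" (len 11), cursors c1@1 c2@4 c3@8, authorship 1..2...3...
After op 2 (add_cursor(11)): buffer="fneffmnftny" (len 11), cursors c1@1 c2@4 c3@8 c4@11, authorship 1..2...3...
After op 3 (delete): buffer="nefmntn" (len 7), cursors c1@0 c2@2 c3@5 c4@7, authorship .......
After op 4 (insert('s')): buffer="snesfmnstns" (len 11), cursors c1@1 c2@4 c3@8 c4@11, authorship 1..2...3..4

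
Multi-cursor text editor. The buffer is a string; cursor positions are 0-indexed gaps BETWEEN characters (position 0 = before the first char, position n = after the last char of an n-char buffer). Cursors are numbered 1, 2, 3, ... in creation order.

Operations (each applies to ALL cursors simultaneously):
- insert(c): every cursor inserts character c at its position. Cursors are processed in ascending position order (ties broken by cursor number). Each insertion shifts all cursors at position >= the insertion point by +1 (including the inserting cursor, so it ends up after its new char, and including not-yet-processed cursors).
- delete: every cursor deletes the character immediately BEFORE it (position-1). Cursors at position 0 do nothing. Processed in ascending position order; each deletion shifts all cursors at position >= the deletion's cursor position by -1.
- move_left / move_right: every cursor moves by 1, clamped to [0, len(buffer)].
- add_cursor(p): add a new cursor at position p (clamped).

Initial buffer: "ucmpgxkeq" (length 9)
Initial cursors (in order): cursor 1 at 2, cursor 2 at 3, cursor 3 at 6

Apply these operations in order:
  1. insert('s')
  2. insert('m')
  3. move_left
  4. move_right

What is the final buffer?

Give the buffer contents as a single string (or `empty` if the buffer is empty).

Answer: ucsmmsmpgxsmkeq

Derivation:
After op 1 (insert('s')): buffer="ucsmspgxskeq" (len 12), cursors c1@3 c2@5 c3@9, authorship ..1.2...3...
After op 2 (insert('m')): buffer="ucsmmsmpgxsmkeq" (len 15), cursors c1@4 c2@7 c3@12, authorship ..11.22...33...
After op 3 (move_left): buffer="ucsmmsmpgxsmkeq" (len 15), cursors c1@3 c2@6 c3@11, authorship ..11.22...33...
After op 4 (move_right): buffer="ucsmmsmpgxsmkeq" (len 15), cursors c1@4 c2@7 c3@12, authorship ..11.22...33...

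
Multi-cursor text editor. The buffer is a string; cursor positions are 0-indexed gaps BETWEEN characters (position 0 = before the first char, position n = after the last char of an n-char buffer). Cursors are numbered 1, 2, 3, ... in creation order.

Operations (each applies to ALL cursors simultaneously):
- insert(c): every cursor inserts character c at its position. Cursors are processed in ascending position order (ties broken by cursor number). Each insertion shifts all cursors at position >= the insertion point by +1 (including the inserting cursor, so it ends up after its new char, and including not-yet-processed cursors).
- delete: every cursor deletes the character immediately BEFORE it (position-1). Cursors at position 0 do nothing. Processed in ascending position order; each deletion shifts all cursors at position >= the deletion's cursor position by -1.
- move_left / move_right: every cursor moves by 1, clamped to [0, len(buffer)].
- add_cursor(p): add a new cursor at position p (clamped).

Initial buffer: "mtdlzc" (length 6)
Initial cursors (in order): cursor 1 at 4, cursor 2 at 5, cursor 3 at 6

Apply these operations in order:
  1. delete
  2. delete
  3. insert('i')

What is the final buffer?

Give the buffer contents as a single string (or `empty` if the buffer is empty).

Answer: iii

Derivation:
After op 1 (delete): buffer="mtd" (len 3), cursors c1@3 c2@3 c3@3, authorship ...
After op 2 (delete): buffer="" (len 0), cursors c1@0 c2@0 c3@0, authorship 
After op 3 (insert('i')): buffer="iii" (len 3), cursors c1@3 c2@3 c3@3, authorship 123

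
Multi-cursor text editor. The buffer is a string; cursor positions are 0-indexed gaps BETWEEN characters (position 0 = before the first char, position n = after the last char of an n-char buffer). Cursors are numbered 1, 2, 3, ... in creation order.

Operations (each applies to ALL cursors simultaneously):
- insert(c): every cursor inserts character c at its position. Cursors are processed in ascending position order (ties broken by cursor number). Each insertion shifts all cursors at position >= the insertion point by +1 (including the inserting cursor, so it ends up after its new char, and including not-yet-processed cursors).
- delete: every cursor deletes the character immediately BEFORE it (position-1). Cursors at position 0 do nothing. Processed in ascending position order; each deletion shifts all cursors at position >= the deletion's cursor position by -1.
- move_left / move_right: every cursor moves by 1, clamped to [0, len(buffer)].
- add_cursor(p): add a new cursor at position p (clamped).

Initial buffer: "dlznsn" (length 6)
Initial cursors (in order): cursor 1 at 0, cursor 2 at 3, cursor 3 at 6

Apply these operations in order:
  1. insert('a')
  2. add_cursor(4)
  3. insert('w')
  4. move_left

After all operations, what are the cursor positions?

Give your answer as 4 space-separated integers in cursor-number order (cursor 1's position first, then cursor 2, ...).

Answer: 1 7 12 5

Derivation:
After op 1 (insert('a')): buffer="adlzansna" (len 9), cursors c1@1 c2@5 c3@9, authorship 1...2...3
After op 2 (add_cursor(4)): buffer="adlzansna" (len 9), cursors c1@1 c4@4 c2@5 c3@9, authorship 1...2...3
After op 3 (insert('w')): buffer="awdlzwawnsnaw" (len 13), cursors c1@2 c4@6 c2@8 c3@13, authorship 11...422...33
After op 4 (move_left): buffer="awdlzwawnsnaw" (len 13), cursors c1@1 c4@5 c2@7 c3@12, authorship 11...422...33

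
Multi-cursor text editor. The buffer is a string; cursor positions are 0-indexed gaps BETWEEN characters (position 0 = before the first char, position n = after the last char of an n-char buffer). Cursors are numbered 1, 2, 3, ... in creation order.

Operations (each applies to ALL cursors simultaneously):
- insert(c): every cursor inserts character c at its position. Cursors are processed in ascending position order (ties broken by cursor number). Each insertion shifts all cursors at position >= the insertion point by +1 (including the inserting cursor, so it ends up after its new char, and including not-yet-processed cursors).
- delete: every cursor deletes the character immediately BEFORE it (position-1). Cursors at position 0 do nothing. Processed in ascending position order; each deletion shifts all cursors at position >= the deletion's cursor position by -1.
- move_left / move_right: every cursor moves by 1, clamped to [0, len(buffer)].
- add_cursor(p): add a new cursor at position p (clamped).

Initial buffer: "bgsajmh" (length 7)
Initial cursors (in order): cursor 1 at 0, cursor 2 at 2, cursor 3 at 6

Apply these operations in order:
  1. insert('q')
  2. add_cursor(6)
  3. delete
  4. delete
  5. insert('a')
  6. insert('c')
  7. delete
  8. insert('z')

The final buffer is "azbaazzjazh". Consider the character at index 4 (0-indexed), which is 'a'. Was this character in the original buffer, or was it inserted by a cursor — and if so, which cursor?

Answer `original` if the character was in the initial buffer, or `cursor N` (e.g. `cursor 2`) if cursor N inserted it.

After op 1 (insert('q')): buffer="qbgqsajmqh" (len 10), cursors c1@1 c2@4 c3@9, authorship 1..2....3.
After op 2 (add_cursor(6)): buffer="qbgqsajmqh" (len 10), cursors c1@1 c2@4 c4@6 c3@9, authorship 1..2....3.
After op 3 (delete): buffer="bgsjmh" (len 6), cursors c1@0 c2@2 c4@3 c3@5, authorship ......
After op 4 (delete): buffer="bjh" (len 3), cursors c1@0 c2@1 c4@1 c3@2, authorship ...
After op 5 (insert('a')): buffer="abaajah" (len 7), cursors c1@1 c2@4 c4@4 c3@6, authorship 1.24.3.
After op 6 (insert('c')): buffer="acbaaccjach" (len 11), cursors c1@2 c2@7 c4@7 c3@10, authorship 11.2424.33.
After op 7 (delete): buffer="abaajah" (len 7), cursors c1@1 c2@4 c4@4 c3@6, authorship 1.24.3.
After op 8 (insert('z')): buffer="azbaazzjazh" (len 11), cursors c1@2 c2@7 c4@7 c3@10, authorship 11.2424.33.
Authorship (.=original, N=cursor N): 1 1 . 2 4 2 4 . 3 3 .
Index 4: author = 4

Answer: cursor 4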